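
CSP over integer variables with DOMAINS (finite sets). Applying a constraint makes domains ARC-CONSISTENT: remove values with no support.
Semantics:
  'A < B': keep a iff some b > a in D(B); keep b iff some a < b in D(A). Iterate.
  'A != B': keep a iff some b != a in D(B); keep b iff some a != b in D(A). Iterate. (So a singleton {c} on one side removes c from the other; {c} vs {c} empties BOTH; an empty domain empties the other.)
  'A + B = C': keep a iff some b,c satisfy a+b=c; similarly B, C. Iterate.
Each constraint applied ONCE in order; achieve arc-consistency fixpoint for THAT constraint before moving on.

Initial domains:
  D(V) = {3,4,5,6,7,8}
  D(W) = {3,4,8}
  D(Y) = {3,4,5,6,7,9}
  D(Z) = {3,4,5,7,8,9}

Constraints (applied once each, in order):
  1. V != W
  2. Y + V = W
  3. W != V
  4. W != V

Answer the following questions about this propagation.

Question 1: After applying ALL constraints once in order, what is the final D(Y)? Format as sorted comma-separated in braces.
Answer: {3,4,5}

Derivation:
Constraint 1 (V != W) on D(V)={3,4,5,6,7,8} D(W)={3,4,8}: no change
Constraint 2 (Y + V = W) on D(Y)={3,4,5,6,7,9} D(V)={3,4,5,6,7,8} D(W)={3,4,8}: Y {3,4,5,6,7,9}->{3,4,5}; V {3,4,5,6,7,8}->{3,4,5}; W {3,4,8}->{8}
Constraint 3 (W != V) on D(W)={8} D(V)={3,4,5}: no change
Constraint 4 (W != V) on D(W)={8} D(V)={3,4,5}: no change
So after all 4 constraints: D(Y) = {3,4,5}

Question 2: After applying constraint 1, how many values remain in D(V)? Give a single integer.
Constraint 1 (V != W) on D(V)={3,4,5,6,7,8} D(W)={3,4,8}: no change
So after constraint 1: D(V)={3,4,5,6,7,8}, size = 6

Answer: 6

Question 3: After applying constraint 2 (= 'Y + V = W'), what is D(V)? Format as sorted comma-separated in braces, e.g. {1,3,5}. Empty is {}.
Answer: {3,4,5}

Derivation:
Constraint 1 (V != W) on D(V)={3,4,5,6,7,8} D(W)={3,4,8}: no change
Constraint 2 (Y + V = W) on D(Y)={3,4,5,6,7,9} D(V)={3,4,5,6,7,8} D(W)={3,4,8}: Y {3,4,5,6,7,9}->{3,4,5}; V {3,4,5,6,7,8}->{3,4,5}; W {3,4,8}->{8}
So after constraint 2: D(V) = {3,4,5}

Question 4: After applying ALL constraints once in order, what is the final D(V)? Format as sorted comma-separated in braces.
Answer: {3,4,5}

Derivation:
Constraint 1 (V != W) on D(V)={3,4,5,6,7,8} D(W)={3,4,8}: no change
Constraint 2 (Y + V = W) on D(Y)={3,4,5,6,7,9} D(V)={3,4,5,6,7,8} D(W)={3,4,8}: Y {3,4,5,6,7,9}->{3,4,5}; V {3,4,5,6,7,8}->{3,4,5}; W {3,4,8}->{8}
Constraint 3 (W != V) on D(W)={8} D(V)={3,4,5}: no change
Constraint 4 (W != V) on D(W)={8} D(V)={3,4,5}: no change
So after all 4 constraints: D(V) = {3,4,5}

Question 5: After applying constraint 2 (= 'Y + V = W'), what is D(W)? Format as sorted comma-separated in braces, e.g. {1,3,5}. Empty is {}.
Constraint 1 (V != W) on D(V)={3,4,5,6,7,8} D(W)={3,4,8}: no change
Constraint 2 (Y + V = W) on D(Y)={3,4,5,6,7,9} D(V)={3,4,5,6,7,8} D(W)={3,4,8}: Y {3,4,5,6,7,9}->{3,4,5}; V {3,4,5,6,7,8}->{3,4,5}; W {3,4,8}->{8}
So after constraint 2: D(W) = {8}

Answer: {8}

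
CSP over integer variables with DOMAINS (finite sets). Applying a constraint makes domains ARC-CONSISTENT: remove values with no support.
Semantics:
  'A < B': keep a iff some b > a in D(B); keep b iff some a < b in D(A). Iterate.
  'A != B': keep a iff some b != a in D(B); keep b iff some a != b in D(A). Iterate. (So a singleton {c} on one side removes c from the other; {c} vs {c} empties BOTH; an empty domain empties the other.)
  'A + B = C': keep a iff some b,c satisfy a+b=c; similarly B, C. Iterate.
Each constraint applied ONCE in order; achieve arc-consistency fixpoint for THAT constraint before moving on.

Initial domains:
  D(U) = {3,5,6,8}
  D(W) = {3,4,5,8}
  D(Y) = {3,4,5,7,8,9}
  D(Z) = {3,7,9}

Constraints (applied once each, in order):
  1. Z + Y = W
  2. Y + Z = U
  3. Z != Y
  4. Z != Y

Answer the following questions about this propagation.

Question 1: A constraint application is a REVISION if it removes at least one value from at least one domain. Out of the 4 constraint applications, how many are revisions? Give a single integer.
Answer: 2

Derivation:
Constraint 1 (Z + Y = W) on D(Z)={3,7,9} D(Y)={3,4,5,7,8,9} D(W)={3,4,5,8}: Z {3,7,9}->{3}; Y {3,4,5,7,8,9}->{5}; W {3,4,5,8}->{8} => REVISION
Constraint 2 (Y + Z = U) on D(Y)={5} D(Z)={3} D(U)={3,5,6,8}: U {3,5,6,8}->{8} => REVISION
Constraint 3 (Z != Y) on D(Z)={3} D(Y)={5}: no change => not a revision
Constraint 4 (Z != Y) on D(Z)={3} D(Y)={5}: no change => not a revision
Total revisions = 2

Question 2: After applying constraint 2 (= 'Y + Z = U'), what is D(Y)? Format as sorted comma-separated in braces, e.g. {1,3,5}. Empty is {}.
Answer: {5}

Derivation:
Constraint 1 (Z + Y = W) on D(Z)={3,7,9} D(Y)={3,4,5,7,8,9} D(W)={3,4,5,8}: Z {3,7,9}->{3}; Y {3,4,5,7,8,9}->{5}; W {3,4,5,8}->{8}
Constraint 2 (Y + Z = U) on D(Y)={5} D(Z)={3} D(U)={3,5,6,8}: U {3,5,6,8}->{8}
So after constraint 2: D(Y) = {5}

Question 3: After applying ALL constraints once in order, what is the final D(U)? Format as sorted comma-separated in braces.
Constraint 1 (Z + Y = W) on D(Z)={3,7,9} D(Y)={3,4,5,7,8,9} D(W)={3,4,5,8}: Z {3,7,9}->{3}; Y {3,4,5,7,8,9}->{5}; W {3,4,5,8}->{8}
Constraint 2 (Y + Z = U) on D(Y)={5} D(Z)={3} D(U)={3,5,6,8}: U {3,5,6,8}->{8}
Constraint 3 (Z != Y) on D(Z)={3} D(Y)={5}: no change
Constraint 4 (Z != Y) on D(Z)={3} D(Y)={5}: no change
So after all 4 constraints: D(U) = {8}

Answer: {8}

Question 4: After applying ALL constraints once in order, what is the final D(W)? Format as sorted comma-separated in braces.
Constraint 1 (Z + Y = W) on D(Z)={3,7,9} D(Y)={3,4,5,7,8,9} D(W)={3,4,5,8}: Z {3,7,9}->{3}; Y {3,4,5,7,8,9}->{5}; W {3,4,5,8}->{8}
Constraint 2 (Y + Z = U) on D(Y)={5} D(Z)={3} D(U)={3,5,6,8}: U {3,5,6,8}->{8}
Constraint 3 (Z != Y) on D(Z)={3} D(Y)={5}: no change
Constraint 4 (Z != Y) on D(Z)={3} D(Y)={5}: no change
So after all 4 constraints: D(W) = {8}

Answer: {8}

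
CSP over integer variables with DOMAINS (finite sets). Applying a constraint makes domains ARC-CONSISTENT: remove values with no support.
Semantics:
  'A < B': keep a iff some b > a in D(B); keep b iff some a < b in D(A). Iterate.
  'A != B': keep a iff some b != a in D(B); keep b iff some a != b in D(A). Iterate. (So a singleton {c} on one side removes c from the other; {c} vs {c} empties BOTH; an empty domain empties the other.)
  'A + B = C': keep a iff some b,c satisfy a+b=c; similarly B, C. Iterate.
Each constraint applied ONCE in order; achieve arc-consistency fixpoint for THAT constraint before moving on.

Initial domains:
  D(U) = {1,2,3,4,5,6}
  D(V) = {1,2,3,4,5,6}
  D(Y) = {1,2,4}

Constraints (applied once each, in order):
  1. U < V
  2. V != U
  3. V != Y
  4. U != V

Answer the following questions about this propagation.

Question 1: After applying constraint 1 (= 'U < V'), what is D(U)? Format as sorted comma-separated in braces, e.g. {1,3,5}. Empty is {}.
Answer: {1,2,3,4,5}

Derivation:
Constraint 1 (U < V) on D(U)={1,2,3,4,5,6} D(V)={1,2,3,4,5,6}: U {1,2,3,4,5,6}->{1,2,3,4,5}; V {1,2,3,4,5,6}->{2,3,4,5,6}
So after constraint 1: D(U) = {1,2,3,4,5}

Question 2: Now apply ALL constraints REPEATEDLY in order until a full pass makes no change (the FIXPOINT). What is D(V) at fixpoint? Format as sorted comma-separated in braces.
pass 0 (initial): D(V)={1,2,3,4,5,6}
pass 1: U {1,2,3,4,5,6}->{1,2,3,4,5}; V {1,2,3,4,5,6}->{2,3,4,5,6}
pass 2: no change
Fixpoint after 2 passes: D(V) = {2,3,4,5,6}

Answer: {2,3,4,5,6}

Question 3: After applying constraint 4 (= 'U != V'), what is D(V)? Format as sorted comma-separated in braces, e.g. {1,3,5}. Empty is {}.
Answer: {2,3,4,5,6}

Derivation:
Constraint 1 (U < V) on D(U)={1,2,3,4,5,6} D(V)={1,2,3,4,5,6}: U {1,2,3,4,5,6}->{1,2,3,4,5}; V {1,2,3,4,5,6}->{2,3,4,5,6}
Constraint 2 (V != U) on D(V)={2,3,4,5,6} D(U)={1,2,3,4,5}: no change
Constraint 3 (V != Y) on D(V)={2,3,4,5,6} D(Y)={1,2,4}: no change
Constraint 4 (U != V) on D(U)={1,2,3,4,5} D(V)={2,3,4,5,6}: no change
So after constraint 4: D(V) = {2,3,4,5,6}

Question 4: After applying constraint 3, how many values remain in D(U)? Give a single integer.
Constraint 1 (U < V) on D(U)={1,2,3,4,5,6} D(V)={1,2,3,4,5,6}: U {1,2,3,4,5,6}->{1,2,3,4,5}; V {1,2,3,4,5,6}->{2,3,4,5,6}
Constraint 2 (V != U) on D(V)={2,3,4,5,6} D(U)={1,2,3,4,5}: no change
Constraint 3 (V != Y) on D(V)={2,3,4,5,6} D(Y)={1,2,4}: no change
So after constraint 3: D(U)={1,2,3,4,5}, size = 5

Answer: 5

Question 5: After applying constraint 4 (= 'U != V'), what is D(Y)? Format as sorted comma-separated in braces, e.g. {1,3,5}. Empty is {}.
Constraint 1 (U < V) on D(U)={1,2,3,4,5,6} D(V)={1,2,3,4,5,6}: U {1,2,3,4,5,6}->{1,2,3,4,5}; V {1,2,3,4,5,6}->{2,3,4,5,6}
Constraint 2 (V != U) on D(V)={2,3,4,5,6} D(U)={1,2,3,4,5}: no change
Constraint 3 (V != Y) on D(V)={2,3,4,5,6} D(Y)={1,2,4}: no change
Constraint 4 (U != V) on D(U)={1,2,3,4,5} D(V)={2,3,4,5,6}: no change
So after constraint 4: D(Y) = {1,2,4}

Answer: {1,2,4}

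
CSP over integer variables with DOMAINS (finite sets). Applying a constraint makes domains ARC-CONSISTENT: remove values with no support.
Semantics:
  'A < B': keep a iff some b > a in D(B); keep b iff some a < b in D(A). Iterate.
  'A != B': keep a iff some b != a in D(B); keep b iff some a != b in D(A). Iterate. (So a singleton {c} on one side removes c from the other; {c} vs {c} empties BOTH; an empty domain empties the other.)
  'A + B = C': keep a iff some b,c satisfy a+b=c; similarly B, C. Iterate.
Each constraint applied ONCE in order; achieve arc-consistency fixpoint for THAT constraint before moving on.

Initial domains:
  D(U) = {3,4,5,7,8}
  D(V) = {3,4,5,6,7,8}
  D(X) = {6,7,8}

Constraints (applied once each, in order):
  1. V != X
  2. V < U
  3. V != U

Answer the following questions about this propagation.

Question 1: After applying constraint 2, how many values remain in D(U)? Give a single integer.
Constraint 1 (V != X) on D(V)={3,4,5,6,7,8} D(X)={6,7,8}: no change
Constraint 2 (V < U) on D(V)={3,4,5,6,7,8} D(U)={3,4,5,7,8}: V {3,4,5,6,7,8}->{3,4,5,6,7}; U {3,4,5,7,8}->{4,5,7,8}
So after constraint 2: D(U)={4,5,7,8}, size = 4

Answer: 4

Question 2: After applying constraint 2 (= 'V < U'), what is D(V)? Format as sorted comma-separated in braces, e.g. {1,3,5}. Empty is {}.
Constraint 1 (V != X) on D(V)={3,4,5,6,7,8} D(X)={6,7,8}: no change
Constraint 2 (V < U) on D(V)={3,4,5,6,7,8} D(U)={3,4,5,7,8}: V {3,4,5,6,7,8}->{3,4,5,6,7}; U {3,4,5,7,8}->{4,5,7,8}
So after constraint 2: D(V) = {3,4,5,6,7}

Answer: {3,4,5,6,7}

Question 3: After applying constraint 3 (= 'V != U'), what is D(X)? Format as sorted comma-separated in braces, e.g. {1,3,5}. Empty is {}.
Answer: {6,7,8}

Derivation:
Constraint 1 (V != X) on D(V)={3,4,5,6,7,8} D(X)={6,7,8}: no change
Constraint 2 (V < U) on D(V)={3,4,5,6,7,8} D(U)={3,4,5,7,8}: V {3,4,5,6,7,8}->{3,4,5,6,7}; U {3,4,5,7,8}->{4,5,7,8}
Constraint 3 (V != U) on D(V)={3,4,5,6,7} D(U)={4,5,7,8}: no change
So after constraint 3: D(X) = {6,7,8}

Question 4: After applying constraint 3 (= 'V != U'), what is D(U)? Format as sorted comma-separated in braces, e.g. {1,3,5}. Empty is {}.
Answer: {4,5,7,8}

Derivation:
Constraint 1 (V != X) on D(V)={3,4,5,6,7,8} D(X)={6,7,8}: no change
Constraint 2 (V < U) on D(V)={3,4,5,6,7,8} D(U)={3,4,5,7,8}: V {3,4,5,6,7,8}->{3,4,5,6,7}; U {3,4,5,7,8}->{4,5,7,8}
Constraint 3 (V != U) on D(V)={3,4,5,6,7} D(U)={4,5,7,8}: no change
So after constraint 3: D(U) = {4,5,7,8}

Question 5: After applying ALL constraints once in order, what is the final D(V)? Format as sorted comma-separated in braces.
Constraint 1 (V != X) on D(V)={3,4,5,6,7,8} D(X)={6,7,8}: no change
Constraint 2 (V < U) on D(V)={3,4,5,6,7,8} D(U)={3,4,5,7,8}: V {3,4,5,6,7,8}->{3,4,5,6,7}; U {3,4,5,7,8}->{4,5,7,8}
Constraint 3 (V != U) on D(V)={3,4,5,6,7} D(U)={4,5,7,8}: no change
So after all 3 constraints: D(V) = {3,4,5,6,7}

Answer: {3,4,5,6,7}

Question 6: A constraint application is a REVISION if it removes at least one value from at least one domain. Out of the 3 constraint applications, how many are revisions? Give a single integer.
Answer: 1

Derivation:
Constraint 1 (V != X) on D(V)={3,4,5,6,7,8} D(X)={6,7,8}: no change => not a revision
Constraint 2 (V < U) on D(V)={3,4,5,6,7,8} D(U)={3,4,5,7,8}: V {3,4,5,6,7,8}->{3,4,5,6,7}; U {3,4,5,7,8}->{4,5,7,8} => REVISION
Constraint 3 (V != U) on D(V)={3,4,5,6,7} D(U)={4,5,7,8}: no change => not a revision
Total revisions = 1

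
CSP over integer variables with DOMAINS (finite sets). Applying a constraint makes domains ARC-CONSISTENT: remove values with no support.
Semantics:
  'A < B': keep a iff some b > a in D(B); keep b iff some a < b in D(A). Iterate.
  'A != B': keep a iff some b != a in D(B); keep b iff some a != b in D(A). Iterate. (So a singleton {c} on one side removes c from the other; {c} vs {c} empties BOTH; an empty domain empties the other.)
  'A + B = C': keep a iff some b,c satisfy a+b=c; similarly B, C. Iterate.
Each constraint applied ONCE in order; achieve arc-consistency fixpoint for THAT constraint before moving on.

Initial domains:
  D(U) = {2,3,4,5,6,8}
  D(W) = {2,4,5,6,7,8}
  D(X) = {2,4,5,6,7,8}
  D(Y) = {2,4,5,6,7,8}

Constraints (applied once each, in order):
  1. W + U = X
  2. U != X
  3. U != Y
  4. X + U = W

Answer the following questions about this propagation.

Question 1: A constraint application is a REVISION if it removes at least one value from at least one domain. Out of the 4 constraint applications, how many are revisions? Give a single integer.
Constraint 1 (W + U = X) on D(W)={2,4,5,6,7,8} D(U)={2,3,4,5,6,8} D(X)={2,4,5,6,7,8}: W {2,4,5,6,7,8}->{2,4,5,6}; U {2,3,4,5,6,8}->{2,3,4,5,6}; X {2,4,5,6,7,8}->{4,5,6,7,8} => REVISION
Constraint 2 (U != X) on D(U)={2,3,4,5,6} D(X)={4,5,6,7,8}: no change => not a revision
Constraint 3 (U != Y) on D(U)={2,3,4,5,6} D(Y)={2,4,5,6,7,8}: no change => not a revision
Constraint 4 (X + U = W) on D(X)={4,5,6,7,8} D(U)={2,3,4,5,6} D(W)={2,4,5,6}: X {4,5,6,7,8}->{4}; U {2,3,4,5,6}->{2}; W {2,4,5,6}->{6} => REVISION
Total revisions = 2

Answer: 2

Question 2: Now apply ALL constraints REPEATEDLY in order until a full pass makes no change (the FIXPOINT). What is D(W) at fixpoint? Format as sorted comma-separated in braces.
Answer: {}

Derivation:
pass 0 (initial): D(W)={2,4,5,6,7,8}
pass 1: U {2,3,4,5,6,8}->{2}; W {2,4,5,6,7,8}->{6}; X {2,4,5,6,7,8}->{4}
pass 2: U {2}->{}; W {6}->{}; X {4}->{}; Y {2,4,5,6,7,8}->{}
pass 3: no change
Fixpoint after 3 passes: D(W) = {}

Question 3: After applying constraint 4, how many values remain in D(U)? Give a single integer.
Constraint 1 (W + U = X) on D(W)={2,4,5,6,7,8} D(U)={2,3,4,5,6,8} D(X)={2,4,5,6,7,8}: W {2,4,5,6,7,8}->{2,4,5,6}; U {2,3,4,5,6,8}->{2,3,4,5,6}; X {2,4,5,6,7,8}->{4,5,6,7,8}
Constraint 2 (U != X) on D(U)={2,3,4,5,6} D(X)={4,5,6,7,8}: no change
Constraint 3 (U != Y) on D(U)={2,3,4,5,6} D(Y)={2,4,5,6,7,8}: no change
Constraint 4 (X + U = W) on D(X)={4,5,6,7,8} D(U)={2,3,4,5,6} D(W)={2,4,5,6}: X {4,5,6,7,8}->{4}; U {2,3,4,5,6}->{2}; W {2,4,5,6}->{6}
So after constraint 4: D(U)={2}, size = 1

Answer: 1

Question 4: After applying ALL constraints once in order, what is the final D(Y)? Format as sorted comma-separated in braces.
Constraint 1 (W + U = X) on D(W)={2,4,5,6,7,8} D(U)={2,3,4,5,6,8} D(X)={2,4,5,6,7,8}: W {2,4,5,6,7,8}->{2,4,5,6}; U {2,3,4,5,6,8}->{2,3,4,5,6}; X {2,4,5,6,7,8}->{4,5,6,7,8}
Constraint 2 (U != X) on D(U)={2,3,4,5,6} D(X)={4,5,6,7,8}: no change
Constraint 3 (U != Y) on D(U)={2,3,4,5,6} D(Y)={2,4,5,6,7,8}: no change
Constraint 4 (X + U = W) on D(X)={4,5,6,7,8} D(U)={2,3,4,5,6} D(W)={2,4,5,6}: X {4,5,6,7,8}->{4}; U {2,3,4,5,6}->{2}; W {2,4,5,6}->{6}
So after all 4 constraints: D(Y) = {2,4,5,6,7,8}

Answer: {2,4,5,6,7,8}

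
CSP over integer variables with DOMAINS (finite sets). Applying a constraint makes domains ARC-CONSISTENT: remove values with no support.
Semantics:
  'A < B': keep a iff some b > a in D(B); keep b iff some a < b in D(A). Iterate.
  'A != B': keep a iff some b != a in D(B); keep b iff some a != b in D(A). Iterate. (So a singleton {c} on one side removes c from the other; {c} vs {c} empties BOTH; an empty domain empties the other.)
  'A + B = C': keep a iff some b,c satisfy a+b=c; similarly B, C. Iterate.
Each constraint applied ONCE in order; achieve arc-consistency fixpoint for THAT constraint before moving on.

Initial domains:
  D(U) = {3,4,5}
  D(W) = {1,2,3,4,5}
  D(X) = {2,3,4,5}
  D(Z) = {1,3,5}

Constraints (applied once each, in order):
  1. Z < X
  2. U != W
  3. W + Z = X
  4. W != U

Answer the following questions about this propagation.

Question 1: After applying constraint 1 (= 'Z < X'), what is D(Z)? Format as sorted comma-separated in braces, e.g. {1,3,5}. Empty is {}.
Constraint 1 (Z < X) on D(Z)={1,3,5} D(X)={2,3,4,5}: Z {1,3,5}->{1,3}
So after constraint 1: D(Z) = {1,3}

Answer: {1,3}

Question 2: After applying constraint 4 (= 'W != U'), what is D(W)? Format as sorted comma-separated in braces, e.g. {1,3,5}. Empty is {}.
Constraint 1 (Z < X) on D(Z)={1,3,5} D(X)={2,3,4,5}: Z {1,3,5}->{1,3}
Constraint 2 (U != W) on D(U)={3,4,5} D(W)={1,2,3,4,5}: no change
Constraint 3 (W + Z = X) on D(W)={1,2,3,4,5} D(Z)={1,3} D(X)={2,3,4,5}: W {1,2,3,4,5}->{1,2,3,4}
Constraint 4 (W != U) on D(W)={1,2,3,4} D(U)={3,4,5}: no change
So after constraint 4: D(W) = {1,2,3,4}

Answer: {1,2,3,4}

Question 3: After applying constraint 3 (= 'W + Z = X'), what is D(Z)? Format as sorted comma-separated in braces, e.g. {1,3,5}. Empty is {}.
Answer: {1,3}

Derivation:
Constraint 1 (Z < X) on D(Z)={1,3,5} D(X)={2,3,4,5}: Z {1,3,5}->{1,3}
Constraint 2 (U != W) on D(U)={3,4,5} D(W)={1,2,3,4,5}: no change
Constraint 3 (W + Z = X) on D(W)={1,2,3,4,5} D(Z)={1,3} D(X)={2,3,4,5}: W {1,2,3,4,5}->{1,2,3,4}
So after constraint 3: D(Z) = {1,3}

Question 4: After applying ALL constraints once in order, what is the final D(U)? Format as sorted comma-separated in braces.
Constraint 1 (Z < X) on D(Z)={1,3,5} D(X)={2,3,4,5}: Z {1,3,5}->{1,3}
Constraint 2 (U != W) on D(U)={3,4,5} D(W)={1,2,3,4,5}: no change
Constraint 3 (W + Z = X) on D(W)={1,2,3,4,5} D(Z)={1,3} D(X)={2,3,4,5}: W {1,2,3,4,5}->{1,2,3,4}
Constraint 4 (W != U) on D(W)={1,2,3,4} D(U)={3,4,5}: no change
So after all 4 constraints: D(U) = {3,4,5}

Answer: {3,4,5}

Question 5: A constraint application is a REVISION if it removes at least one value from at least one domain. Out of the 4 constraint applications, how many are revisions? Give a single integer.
Answer: 2

Derivation:
Constraint 1 (Z < X) on D(Z)={1,3,5} D(X)={2,3,4,5}: Z {1,3,5}->{1,3} => REVISION
Constraint 2 (U != W) on D(U)={3,4,5} D(W)={1,2,3,4,5}: no change => not a revision
Constraint 3 (W + Z = X) on D(W)={1,2,3,4,5} D(Z)={1,3} D(X)={2,3,4,5}: W {1,2,3,4,5}->{1,2,3,4} => REVISION
Constraint 4 (W != U) on D(W)={1,2,3,4} D(U)={3,4,5}: no change => not a revision
Total revisions = 2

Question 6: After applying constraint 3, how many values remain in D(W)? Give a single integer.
Constraint 1 (Z < X) on D(Z)={1,3,5} D(X)={2,3,4,5}: Z {1,3,5}->{1,3}
Constraint 2 (U != W) on D(U)={3,4,5} D(W)={1,2,3,4,5}: no change
Constraint 3 (W + Z = X) on D(W)={1,2,3,4,5} D(Z)={1,3} D(X)={2,3,4,5}: W {1,2,3,4,5}->{1,2,3,4}
So after constraint 3: D(W)={1,2,3,4}, size = 4

Answer: 4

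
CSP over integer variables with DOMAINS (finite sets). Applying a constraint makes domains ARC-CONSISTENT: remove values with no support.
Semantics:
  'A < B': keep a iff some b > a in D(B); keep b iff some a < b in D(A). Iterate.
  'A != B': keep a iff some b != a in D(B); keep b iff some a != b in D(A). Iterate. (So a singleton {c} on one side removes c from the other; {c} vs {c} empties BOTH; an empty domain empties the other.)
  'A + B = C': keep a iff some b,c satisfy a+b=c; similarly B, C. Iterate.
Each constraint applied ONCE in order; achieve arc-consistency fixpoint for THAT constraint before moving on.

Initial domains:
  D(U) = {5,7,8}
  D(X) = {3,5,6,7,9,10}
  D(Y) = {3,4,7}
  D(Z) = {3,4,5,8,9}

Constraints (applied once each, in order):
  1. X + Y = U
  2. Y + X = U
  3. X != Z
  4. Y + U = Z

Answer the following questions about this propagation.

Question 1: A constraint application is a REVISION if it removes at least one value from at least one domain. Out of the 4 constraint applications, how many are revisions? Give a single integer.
Answer: 2

Derivation:
Constraint 1 (X + Y = U) on D(X)={3,5,6,7,9,10} D(Y)={3,4,7} D(U)={5,7,8}: X {3,5,6,7,9,10}->{3,5}; Y {3,4,7}->{3,4}; U {5,7,8}->{7,8} => REVISION
Constraint 2 (Y + X = U) on D(Y)={3,4} D(X)={3,5} D(U)={7,8}: no change => not a revision
Constraint 3 (X != Z) on D(X)={3,5} D(Z)={3,4,5,8,9}: no change => not a revision
Constraint 4 (Y + U = Z) on D(Y)={3,4} D(U)={7,8} D(Z)={3,4,5,8,9}: Y {3,4}->{}; U {7,8}->{}; Z {3,4,5,8,9}->{} => REVISION
Total revisions = 2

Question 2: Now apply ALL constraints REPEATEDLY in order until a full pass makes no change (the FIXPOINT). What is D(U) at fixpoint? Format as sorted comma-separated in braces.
Answer: {}

Derivation:
pass 0 (initial): D(U)={5,7,8}
pass 1: U {5,7,8}->{}; X {3,5,6,7,9,10}->{3,5}; Y {3,4,7}->{}; Z {3,4,5,8,9}->{}
pass 2: X {3,5}->{}
pass 3: no change
Fixpoint after 3 passes: D(U) = {}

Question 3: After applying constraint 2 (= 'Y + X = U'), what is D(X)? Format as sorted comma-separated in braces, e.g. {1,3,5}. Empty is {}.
Constraint 1 (X + Y = U) on D(X)={3,5,6,7,9,10} D(Y)={3,4,7} D(U)={5,7,8}: X {3,5,6,7,9,10}->{3,5}; Y {3,4,7}->{3,4}; U {5,7,8}->{7,8}
Constraint 2 (Y + X = U) on D(Y)={3,4} D(X)={3,5} D(U)={7,8}: no change
So after constraint 2: D(X) = {3,5}

Answer: {3,5}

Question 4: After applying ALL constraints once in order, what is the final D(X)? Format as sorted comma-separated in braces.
Constraint 1 (X + Y = U) on D(X)={3,5,6,7,9,10} D(Y)={3,4,7} D(U)={5,7,8}: X {3,5,6,7,9,10}->{3,5}; Y {3,4,7}->{3,4}; U {5,7,8}->{7,8}
Constraint 2 (Y + X = U) on D(Y)={3,4} D(X)={3,5} D(U)={7,8}: no change
Constraint 3 (X != Z) on D(X)={3,5} D(Z)={3,4,5,8,9}: no change
Constraint 4 (Y + U = Z) on D(Y)={3,4} D(U)={7,8} D(Z)={3,4,5,8,9}: Y {3,4}->{}; U {7,8}->{}; Z {3,4,5,8,9}->{}
So after all 4 constraints: D(X) = {3,5}

Answer: {3,5}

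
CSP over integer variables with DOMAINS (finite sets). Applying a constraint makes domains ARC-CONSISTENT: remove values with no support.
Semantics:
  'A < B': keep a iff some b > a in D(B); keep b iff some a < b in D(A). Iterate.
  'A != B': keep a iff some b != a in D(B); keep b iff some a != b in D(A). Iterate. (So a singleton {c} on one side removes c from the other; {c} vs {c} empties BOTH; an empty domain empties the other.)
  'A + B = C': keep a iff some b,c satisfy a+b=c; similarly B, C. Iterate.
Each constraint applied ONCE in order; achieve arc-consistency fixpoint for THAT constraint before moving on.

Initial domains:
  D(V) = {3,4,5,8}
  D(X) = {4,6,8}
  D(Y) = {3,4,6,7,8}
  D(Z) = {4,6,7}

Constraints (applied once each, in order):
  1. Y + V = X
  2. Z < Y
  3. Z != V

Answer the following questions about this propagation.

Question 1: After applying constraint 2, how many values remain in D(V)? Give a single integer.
Answer: 3

Derivation:
Constraint 1 (Y + V = X) on D(Y)={3,4,6,7,8} D(V)={3,4,5,8} D(X)={4,6,8}: Y {3,4,6,7,8}->{3,4}; V {3,4,5,8}->{3,4,5}; X {4,6,8}->{6,8}
Constraint 2 (Z < Y) on D(Z)={4,6,7} D(Y)={3,4}: Z {4,6,7}->{}; Y {3,4}->{}
So after constraint 2: D(V)={3,4,5}, size = 3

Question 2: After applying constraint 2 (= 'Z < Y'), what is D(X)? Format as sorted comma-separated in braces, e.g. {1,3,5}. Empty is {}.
Constraint 1 (Y + V = X) on D(Y)={3,4,6,7,8} D(V)={3,4,5,8} D(X)={4,6,8}: Y {3,4,6,7,8}->{3,4}; V {3,4,5,8}->{3,4,5}; X {4,6,8}->{6,8}
Constraint 2 (Z < Y) on D(Z)={4,6,7} D(Y)={3,4}: Z {4,6,7}->{}; Y {3,4}->{}
So after constraint 2: D(X) = {6,8}

Answer: {6,8}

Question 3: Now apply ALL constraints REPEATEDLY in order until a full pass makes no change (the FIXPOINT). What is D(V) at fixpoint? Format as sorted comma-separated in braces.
Answer: {}

Derivation:
pass 0 (initial): D(V)={3,4,5,8}
pass 1: V {3,4,5,8}->{}; X {4,6,8}->{6,8}; Y {3,4,6,7,8}->{}; Z {4,6,7}->{}
pass 2: X {6,8}->{}
pass 3: no change
Fixpoint after 3 passes: D(V) = {}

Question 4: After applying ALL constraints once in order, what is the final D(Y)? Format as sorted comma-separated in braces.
Constraint 1 (Y + V = X) on D(Y)={3,4,6,7,8} D(V)={3,4,5,8} D(X)={4,6,8}: Y {3,4,6,7,8}->{3,4}; V {3,4,5,8}->{3,4,5}; X {4,6,8}->{6,8}
Constraint 2 (Z < Y) on D(Z)={4,6,7} D(Y)={3,4}: Z {4,6,7}->{}; Y {3,4}->{}
Constraint 3 (Z != V) on D(Z)={} D(V)={3,4,5}: V {3,4,5}->{}
So after all 3 constraints: D(Y) = {}

Answer: {}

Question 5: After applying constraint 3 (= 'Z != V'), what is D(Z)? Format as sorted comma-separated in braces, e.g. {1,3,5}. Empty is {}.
Constraint 1 (Y + V = X) on D(Y)={3,4,6,7,8} D(V)={3,4,5,8} D(X)={4,6,8}: Y {3,4,6,7,8}->{3,4}; V {3,4,5,8}->{3,4,5}; X {4,6,8}->{6,8}
Constraint 2 (Z < Y) on D(Z)={4,6,7} D(Y)={3,4}: Z {4,6,7}->{}; Y {3,4}->{}
Constraint 3 (Z != V) on D(Z)={} D(V)={3,4,5}: V {3,4,5}->{}
So after constraint 3: D(Z) = {}

Answer: {}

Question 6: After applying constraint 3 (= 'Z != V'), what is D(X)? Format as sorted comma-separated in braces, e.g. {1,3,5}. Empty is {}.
Constraint 1 (Y + V = X) on D(Y)={3,4,6,7,8} D(V)={3,4,5,8} D(X)={4,6,8}: Y {3,4,6,7,8}->{3,4}; V {3,4,5,8}->{3,4,5}; X {4,6,8}->{6,8}
Constraint 2 (Z < Y) on D(Z)={4,6,7} D(Y)={3,4}: Z {4,6,7}->{}; Y {3,4}->{}
Constraint 3 (Z != V) on D(Z)={} D(V)={3,4,5}: V {3,4,5}->{}
So after constraint 3: D(X) = {6,8}

Answer: {6,8}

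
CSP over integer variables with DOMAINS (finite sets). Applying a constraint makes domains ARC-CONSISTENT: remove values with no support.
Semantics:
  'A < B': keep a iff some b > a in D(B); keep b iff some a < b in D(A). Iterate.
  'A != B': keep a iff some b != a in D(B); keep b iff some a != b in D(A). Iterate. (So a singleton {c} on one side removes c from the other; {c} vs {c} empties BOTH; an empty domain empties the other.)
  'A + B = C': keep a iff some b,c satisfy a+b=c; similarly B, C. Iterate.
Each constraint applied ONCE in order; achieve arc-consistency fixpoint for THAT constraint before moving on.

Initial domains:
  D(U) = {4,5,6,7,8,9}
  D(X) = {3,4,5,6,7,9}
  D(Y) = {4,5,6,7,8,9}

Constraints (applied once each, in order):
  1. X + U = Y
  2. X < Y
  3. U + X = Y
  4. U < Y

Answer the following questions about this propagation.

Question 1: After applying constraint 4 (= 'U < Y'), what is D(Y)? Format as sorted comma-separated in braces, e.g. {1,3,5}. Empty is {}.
Constraint 1 (X + U = Y) on D(X)={3,4,5,6,7,9} D(U)={4,5,6,7,8,9} D(Y)={4,5,6,7,8,9}: X {3,4,5,6,7,9}->{3,4,5}; U {4,5,6,7,8,9}->{4,5,6}; Y {4,5,6,7,8,9}->{7,8,9}
Constraint 2 (X < Y) on D(X)={3,4,5} D(Y)={7,8,9}: no change
Constraint 3 (U + X = Y) on D(U)={4,5,6} D(X)={3,4,5} D(Y)={7,8,9}: no change
Constraint 4 (U < Y) on D(U)={4,5,6} D(Y)={7,8,9}: no change
So after constraint 4: D(Y) = {7,8,9}

Answer: {7,8,9}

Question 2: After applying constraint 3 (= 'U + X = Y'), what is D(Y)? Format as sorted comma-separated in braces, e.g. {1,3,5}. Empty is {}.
Answer: {7,8,9}

Derivation:
Constraint 1 (X + U = Y) on D(X)={3,4,5,6,7,9} D(U)={4,5,6,7,8,9} D(Y)={4,5,6,7,8,9}: X {3,4,5,6,7,9}->{3,4,5}; U {4,5,6,7,8,9}->{4,5,6}; Y {4,5,6,7,8,9}->{7,8,9}
Constraint 2 (X < Y) on D(X)={3,4,5} D(Y)={7,8,9}: no change
Constraint 3 (U + X = Y) on D(U)={4,5,6} D(X)={3,4,5} D(Y)={7,8,9}: no change
So after constraint 3: D(Y) = {7,8,9}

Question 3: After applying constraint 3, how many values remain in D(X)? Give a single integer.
Answer: 3

Derivation:
Constraint 1 (X + U = Y) on D(X)={3,4,5,6,7,9} D(U)={4,5,6,7,8,9} D(Y)={4,5,6,7,8,9}: X {3,4,5,6,7,9}->{3,4,5}; U {4,5,6,7,8,9}->{4,5,6}; Y {4,5,6,7,8,9}->{7,8,9}
Constraint 2 (X < Y) on D(X)={3,4,5} D(Y)={7,8,9}: no change
Constraint 3 (U + X = Y) on D(U)={4,5,6} D(X)={3,4,5} D(Y)={7,8,9}: no change
So after constraint 3: D(X)={3,4,5}, size = 3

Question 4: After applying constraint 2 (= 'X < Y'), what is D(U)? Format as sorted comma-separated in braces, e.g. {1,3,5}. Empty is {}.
Answer: {4,5,6}

Derivation:
Constraint 1 (X + U = Y) on D(X)={3,4,5,6,7,9} D(U)={4,5,6,7,8,9} D(Y)={4,5,6,7,8,9}: X {3,4,5,6,7,9}->{3,4,5}; U {4,5,6,7,8,9}->{4,5,6}; Y {4,5,6,7,8,9}->{7,8,9}
Constraint 2 (X < Y) on D(X)={3,4,5} D(Y)={7,8,9}: no change
So after constraint 2: D(U) = {4,5,6}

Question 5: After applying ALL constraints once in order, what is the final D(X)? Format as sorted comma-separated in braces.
Constraint 1 (X + U = Y) on D(X)={3,4,5,6,7,9} D(U)={4,5,6,7,8,9} D(Y)={4,5,6,7,8,9}: X {3,4,5,6,7,9}->{3,4,5}; U {4,5,6,7,8,9}->{4,5,6}; Y {4,5,6,7,8,9}->{7,8,9}
Constraint 2 (X < Y) on D(X)={3,4,5} D(Y)={7,8,9}: no change
Constraint 3 (U + X = Y) on D(U)={4,5,6} D(X)={3,4,5} D(Y)={7,8,9}: no change
Constraint 4 (U < Y) on D(U)={4,5,6} D(Y)={7,8,9}: no change
So after all 4 constraints: D(X) = {3,4,5}

Answer: {3,4,5}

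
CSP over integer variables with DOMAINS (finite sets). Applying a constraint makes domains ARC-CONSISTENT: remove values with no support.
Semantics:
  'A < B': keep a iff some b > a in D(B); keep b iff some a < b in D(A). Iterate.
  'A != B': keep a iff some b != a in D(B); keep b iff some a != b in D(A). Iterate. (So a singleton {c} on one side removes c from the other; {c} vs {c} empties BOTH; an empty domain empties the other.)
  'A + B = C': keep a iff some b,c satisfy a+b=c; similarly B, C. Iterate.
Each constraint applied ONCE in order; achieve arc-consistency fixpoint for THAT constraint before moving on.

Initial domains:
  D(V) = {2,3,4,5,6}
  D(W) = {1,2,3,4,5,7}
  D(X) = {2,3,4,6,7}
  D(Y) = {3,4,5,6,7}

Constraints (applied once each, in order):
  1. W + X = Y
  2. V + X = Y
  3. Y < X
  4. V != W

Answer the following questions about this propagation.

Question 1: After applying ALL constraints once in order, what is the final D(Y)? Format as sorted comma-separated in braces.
Constraint 1 (W + X = Y) on D(W)={1,2,3,4,5,7} D(X)={2,3,4,6,7} D(Y)={3,4,5,6,7}: W {1,2,3,4,5,7}->{1,2,3,4,5}; X {2,3,4,6,7}->{2,3,4,6}
Constraint 2 (V + X = Y) on D(V)={2,3,4,5,6} D(X)={2,3,4,6} D(Y)={3,4,5,6,7}: V {2,3,4,5,6}->{2,3,4,5}; X {2,3,4,6}->{2,3,4}; Y {3,4,5,6,7}->{4,5,6,7}
Constraint 3 (Y < X) on D(Y)={4,5,6,7} D(X)={2,3,4}: Y {4,5,6,7}->{}; X {2,3,4}->{}
Constraint 4 (V != W) on D(V)={2,3,4,5} D(W)={1,2,3,4,5}: no change
So after all 4 constraints: D(Y) = {}

Answer: {}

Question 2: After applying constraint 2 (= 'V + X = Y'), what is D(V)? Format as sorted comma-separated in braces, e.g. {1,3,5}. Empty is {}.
Constraint 1 (W + X = Y) on D(W)={1,2,3,4,5,7} D(X)={2,3,4,6,7} D(Y)={3,4,5,6,7}: W {1,2,3,4,5,7}->{1,2,3,4,5}; X {2,3,4,6,7}->{2,3,4,6}
Constraint 2 (V + X = Y) on D(V)={2,3,4,5,6} D(X)={2,3,4,6} D(Y)={3,4,5,6,7}: V {2,3,4,5,6}->{2,3,4,5}; X {2,3,4,6}->{2,3,4}; Y {3,4,5,6,7}->{4,5,6,7}
So after constraint 2: D(V) = {2,3,4,5}

Answer: {2,3,4,5}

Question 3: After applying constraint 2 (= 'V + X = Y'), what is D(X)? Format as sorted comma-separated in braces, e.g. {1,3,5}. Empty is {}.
Constraint 1 (W + X = Y) on D(W)={1,2,3,4,5,7} D(X)={2,3,4,6,7} D(Y)={3,4,5,6,7}: W {1,2,3,4,5,7}->{1,2,3,4,5}; X {2,3,4,6,7}->{2,3,4,6}
Constraint 2 (V + X = Y) on D(V)={2,3,4,5,6} D(X)={2,3,4,6} D(Y)={3,4,5,6,7}: V {2,3,4,5,6}->{2,3,4,5}; X {2,3,4,6}->{2,3,4}; Y {3,4,5,6,7}->{4,5,6,7}
So after constraint 2: D(X) = {2,3,4}

Answer: {2,3,4}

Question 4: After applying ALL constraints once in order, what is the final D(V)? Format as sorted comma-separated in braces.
Answer: {2,3,4,5}

Derivation:
Constraint 1 (W + X = Y) on D(W)={1,2,3,4,5,7} D(X)={2,3,4,6,7} D(Y)={3,4,5,6,7}: W {1,2,3,4,5,7}->{1,2,3,4,5}; X {2,3,4,6,7}->{2,3,4,6}
Constraint 2 (V + X = Y) on D(V)={2,3,4,5,6} D(X)={2,3,4,6} D(Y)={3,4,5,6,7}: V {2,3,4,5,6}->{2,3,4,5}; X {2,3,4,6}->{2,3,4}; Y {3,4,5,6,7}->{4,5,6,7}
Constraint 3 (Y < X) on D(Y)={4,5,6,7} D(X)={2,3,4}: Y {4,5,6,7}->{}; X {2,3,4}->{}
Constraint 4 (V != W) on D(V)={2,3,4,5} D(W)={1,2,3,4,5}: no change
So after all 4 constraints: D(V) = {2,3,4,5}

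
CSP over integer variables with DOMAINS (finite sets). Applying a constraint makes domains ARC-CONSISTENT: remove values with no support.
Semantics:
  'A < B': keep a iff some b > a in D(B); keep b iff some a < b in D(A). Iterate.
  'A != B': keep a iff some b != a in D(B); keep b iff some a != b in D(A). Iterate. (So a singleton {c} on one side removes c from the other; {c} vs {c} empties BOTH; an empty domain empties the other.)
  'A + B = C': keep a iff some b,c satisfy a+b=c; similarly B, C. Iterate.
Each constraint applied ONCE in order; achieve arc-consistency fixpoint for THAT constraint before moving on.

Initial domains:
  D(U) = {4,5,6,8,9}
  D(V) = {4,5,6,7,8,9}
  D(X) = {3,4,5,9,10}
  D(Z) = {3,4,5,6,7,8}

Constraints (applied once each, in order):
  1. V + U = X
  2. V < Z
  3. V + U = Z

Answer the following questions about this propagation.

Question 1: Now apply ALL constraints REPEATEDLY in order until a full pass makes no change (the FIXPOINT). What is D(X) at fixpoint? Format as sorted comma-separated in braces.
pass 0 (initial): D(X)={3,4,5,9,10}
pass 1: U {4,5,6,8,9}->{4}; V {4,5,6,7,8,9}->{4}; X {3,4,5,9,10}->{9,10}; Z {3,4,5,6,7,8}->{8}
pass 2: U {4}->{}; V {4}->{}; X {9,10}->{}; Z {8}->{}
pass 3: no change
Fixpoint after 3 passes: D(X) = {}

Answer: {}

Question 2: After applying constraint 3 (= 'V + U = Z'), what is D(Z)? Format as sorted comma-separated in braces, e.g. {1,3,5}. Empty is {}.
Answer: {8}

Derivation:
Constraint 1 (V + U = X) on D(V)={4,5,6,7,8,9} D(U)={4,5,6,8,9} D(X)={3,4,5,9,10}: V {4,5,6,7,8,9}->{4,5,6}; U {4,5,6,8,9}->{4,5,6}; X {3,4,5,9,10}->{9,10}
Constraint 2 (V < Z) on D(V)={4,5,6} D(Z)={3,4,5,6,7,8}: Z {3,4,5,6,7,8}->{5,6,7,8}
Constraint 3 (V + U = Z) on D(V)={4,5,6} D(U)={4,5,6} D(Z)={5,6,7,8}: V {4,5,6}->{4}; U {4,5,6}->{4}; Z {5,6,7,8}->{8}
So after constraint 3: D(Z) = {8}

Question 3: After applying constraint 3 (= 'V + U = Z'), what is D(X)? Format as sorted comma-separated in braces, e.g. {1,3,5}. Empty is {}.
Answer: {9,10}

Derivation:
Constraint 1 (V + U = X) on D(V)={4,5,6,7,8,9} D(U)={4,5,6,8,9} D(X)={3,4,5,9,10}: V {4,5,6,7,8,9}->{4,5,6}; U {4,5,6,8,9}->{4,5,6}; X {3,4,5,9,10}->{9,10}
Constraint 2 (V < Z) on D(V)={4,5,6} D(Z)={3,4,5,6,7,8}: Z {3,4,5,6,7,8}->{5,6,7,8}
Constraint 3 (V + U = Z) on D(V)={4,5,6} D(U)={4,5,6} D(Z)={5,6,7,8}: V {4,5,6}->{4}; U {4,5,6}->{4}; Z {5,6,7,8}->{8}
So after constraint 3: D(X) = {9,10}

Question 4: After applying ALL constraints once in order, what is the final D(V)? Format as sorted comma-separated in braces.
Answer: {4}

Derivation:
Constraint 1 (V + U = X) on D(V)={4,5,6,7,8,9} D(U)={4,5,6,8,9} D(X)={3,4,5,9,10}: V {4,5,6,7,8,9}->{4,5,6}; U {4,5,6,8,9}->{4,5,6}; X {3,4,5,9,10}->{9,10}
Constraint 2 (V < Z) on D(V)={4,5,6} D(Z)={3,4,5,6,7,8}: Z {3,4,5,6,7,8}->{5,6,7,8}
Constraint 3 (V + U = Z) on D(V)={4,5,6} D(U)={4,5,6} D(Z)={5,6,7,8}: V {4,5,6}->{4}; U {4,5,6}->{4}; Z {5,6,7,8}->{8}
So after all 3 constraints: D(V) = {4}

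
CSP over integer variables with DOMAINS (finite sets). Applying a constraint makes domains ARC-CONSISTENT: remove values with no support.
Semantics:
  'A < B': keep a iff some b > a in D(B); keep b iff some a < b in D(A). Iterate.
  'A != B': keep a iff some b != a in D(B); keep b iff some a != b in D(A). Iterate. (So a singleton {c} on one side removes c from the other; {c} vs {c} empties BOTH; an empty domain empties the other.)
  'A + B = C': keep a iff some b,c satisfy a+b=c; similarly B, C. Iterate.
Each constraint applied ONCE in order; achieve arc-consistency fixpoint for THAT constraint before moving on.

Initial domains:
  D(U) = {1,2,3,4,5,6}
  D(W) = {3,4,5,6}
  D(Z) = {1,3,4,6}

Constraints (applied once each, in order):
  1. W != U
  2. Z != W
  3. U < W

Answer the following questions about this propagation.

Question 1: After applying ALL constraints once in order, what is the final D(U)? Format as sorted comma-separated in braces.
Constraint 1 (W != U) on D(W)={3,4,5,6} D(U)={1,2,3,4,5,6}: no change
Constraint 2 (Z != W) on D(Z)={1,3,4,6} D(W)={3,4,5,6}: no change
Constraint 3 (U < W) on D(U)={1,2,3,4,5,6} D(W)={3,4,5,6}: U {1,2,3,4,5,6}->{1,2,3,4,5}
So after all 3 constraints: D(U) = {1,2,3,4,5}

Answer: {1,2,3,4,5}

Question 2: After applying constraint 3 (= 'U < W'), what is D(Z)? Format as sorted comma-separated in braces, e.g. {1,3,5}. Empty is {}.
Constraint 1 (W != U) on D(W)={3,4,5,6} D(U)={1,2,3,4,5,6}: no change
Constraint 2 (Z != W) on D(Z)={1,3,4,6} D(W)={3,4,5,6}: no change
Constraint 3 (U < W) on D(U)={1,2,3,4,5,6} D(W)={3,4,5,6}: U {1,2,3,4,5,6}->{1,2,3,4,5}
So after constraint 3: D(Z) = {1,3,4,6}

Answer: {1,3,4,6}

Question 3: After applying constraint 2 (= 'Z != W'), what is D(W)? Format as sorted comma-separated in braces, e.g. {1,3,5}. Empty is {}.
Answer: {3,4,5,6}

Derivation:
Constraint 1 (W != U) on D(W)={3,4,5,6} D(U)={1,2,3,4,5,6}: no change
Constraint 2 (Z != W) on D(Z)={1,3,4,6} D(W)={3,4,5,6}: no change
So after constraint 2: D(W) = {3,4,5,6}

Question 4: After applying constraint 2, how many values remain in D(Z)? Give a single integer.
Constraint 1 (W != U) on D(W)={3,4,5,6} D(U)={1,2,3,4,5,6}: no change
Constraint 2 (Z != W) on D(Z)={1,3,4,6} D(W)={3,4,5,6}: no change
So after constraint 2: D(Z)={1,3,4,6}, size = 4

Answer: 4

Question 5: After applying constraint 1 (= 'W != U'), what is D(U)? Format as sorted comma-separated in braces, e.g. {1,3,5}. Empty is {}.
Answer: {1,2,3,4,5,6}

Derivation:
Constraint 1 (W != U) on D(W)={3,4,5,6} D(U)={1,2,3,4,5,6}: no change
So after constraint 1: D(U) = {1,2,3,4,5,6}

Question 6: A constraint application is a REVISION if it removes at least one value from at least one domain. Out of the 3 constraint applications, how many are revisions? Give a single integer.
Answer: 1

Derivation:
Constraint 1 (W != U) on D(W)={3,4,5,6} D(U)={1,2,3,4,5,6}: no change => not a revision
Constraint 2 (Z != W) on D(Z)={1,3,4,6} D(W)={3,4,5,6}: no change => not a revision
Constraint 3 (U < W) on D(U)={1,2,3,4,5,6} D(W)={3,4,5,6}: U {1,2,3,4,5,6}->{1,2,3,4,5} => REVISION
Total revisions = 1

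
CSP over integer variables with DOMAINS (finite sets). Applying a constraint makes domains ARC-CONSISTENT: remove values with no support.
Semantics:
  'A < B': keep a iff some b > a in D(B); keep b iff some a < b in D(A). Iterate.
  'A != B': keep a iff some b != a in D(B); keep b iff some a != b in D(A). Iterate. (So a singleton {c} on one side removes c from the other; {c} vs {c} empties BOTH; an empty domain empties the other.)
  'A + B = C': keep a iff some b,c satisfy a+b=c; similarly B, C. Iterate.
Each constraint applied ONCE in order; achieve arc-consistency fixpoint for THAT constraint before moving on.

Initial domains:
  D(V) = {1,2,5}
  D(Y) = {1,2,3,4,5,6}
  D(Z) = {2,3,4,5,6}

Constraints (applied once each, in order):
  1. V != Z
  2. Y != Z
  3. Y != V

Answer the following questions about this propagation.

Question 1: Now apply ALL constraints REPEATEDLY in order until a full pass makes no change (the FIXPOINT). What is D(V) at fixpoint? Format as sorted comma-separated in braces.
Answer: {1,2,5}

Derivation:
pass 0 (initial): D(V)={1,2,5}
pass 1: no change
Fixpoint after 1 passes: D(V) = {1,2,5}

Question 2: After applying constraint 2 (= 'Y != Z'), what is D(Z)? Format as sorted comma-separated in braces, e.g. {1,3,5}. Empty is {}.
Constraint 1 (V != Z) on D(V)={1,2,5} D(Z)={2,3,4,5,6}: no change
Constraint 2 (Y != Z) on D(Y)={1,2,3,4,5,6} D(Z)={2,3,4,5,6}: no change
So after constraint 2: D(Z) = {2,3,4,5,6}

Answer: {2,3,4,5,6}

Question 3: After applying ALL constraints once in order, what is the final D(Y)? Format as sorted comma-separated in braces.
Answer: {1,2,3,4,5,6}

Derivation:
Constraint 1 (V != Z) on D(V)={1,2,5} D(Z)={2,3,4,5,6}: no change
Constraint 2 (Y != Z) on D(Y)={1,2,3,4,5,6} D(Z)={2,3,4,5,6}: no change
Constraint 3 (Y != V) on D(Y)={1,2,3,4,5,6} D(V)={1,2,5}: no change
So after all 3 constraints: D(Y) = {1,2,3,4,5,6}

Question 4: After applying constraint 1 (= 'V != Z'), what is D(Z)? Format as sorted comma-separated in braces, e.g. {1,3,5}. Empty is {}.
Constraint 1 (V != Z) on D(V)={1,2,5} D(Z)={2,3,4,5,6}: no change
So after constraint 1: D(Z) = {2,3,4,5,6}

Answer: {2,3,4,5,6}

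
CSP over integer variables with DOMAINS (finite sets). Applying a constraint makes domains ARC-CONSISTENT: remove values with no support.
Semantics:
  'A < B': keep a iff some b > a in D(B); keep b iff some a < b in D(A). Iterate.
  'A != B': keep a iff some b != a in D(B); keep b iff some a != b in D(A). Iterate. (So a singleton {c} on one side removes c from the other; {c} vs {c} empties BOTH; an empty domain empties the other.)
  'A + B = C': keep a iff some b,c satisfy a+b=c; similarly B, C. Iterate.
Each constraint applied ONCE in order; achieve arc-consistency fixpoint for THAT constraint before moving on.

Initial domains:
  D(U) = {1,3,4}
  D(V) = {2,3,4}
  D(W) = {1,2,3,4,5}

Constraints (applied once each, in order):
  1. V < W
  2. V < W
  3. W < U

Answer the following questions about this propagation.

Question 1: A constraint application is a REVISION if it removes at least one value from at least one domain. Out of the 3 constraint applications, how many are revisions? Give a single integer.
Answer: 2

Derivation:
Constraint 1 (V < W) on D(V)={2,3,4} D(W)={1,2,3,4,5}: W {1,2,3,4,5}->{3,4,5} => REVISION
Constraint 2 (V < W) on D(V)={2,3,4} D(W)={3,4,5}: no change => not a revision
Constraint 3 (W < U) on D(W)={3,4,5} D(U)={1,3,4}: W {3,4,5}->{3}; U {1,3,4}->{4} => REVISION
Total revisions = 2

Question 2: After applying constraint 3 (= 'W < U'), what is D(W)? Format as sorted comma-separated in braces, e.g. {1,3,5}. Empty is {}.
Answer: {3}

Derivation:
Constraint 1 (V < W) on D(V)={2,3,4} D(W)={1,2,3,4,5}: W {1,2,3,4,5}->{3,4,5}
Constraint 2 (V < W) on D(V)={2,3,4} D(W)={3,4,5}: no change
Constraint 3 (W < U) on D(W)={3,4,5} D(U)={1,3,4}: W {3,4,5}->{3}; U {1,3,4}->{4}
So after constraint 3: D(W) = {3}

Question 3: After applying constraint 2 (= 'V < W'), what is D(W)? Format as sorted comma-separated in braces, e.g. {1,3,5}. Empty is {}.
Answer: {3,4,5}

Derivation:
Constraint 1 (V < W) on D(V)={2,3,4} D(W)={1,2,3,4,5}: W {1,2,3,4,5}->{3,4,5}
Constraint 2 (V < W) on D(V)={2,3,4} D(W)={3,4,5}: no change
So after constraint 2: D(W) = {3,4,5}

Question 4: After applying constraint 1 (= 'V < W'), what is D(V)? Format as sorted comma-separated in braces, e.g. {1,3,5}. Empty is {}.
Answer: {2,3,4}

Derivation:
Constraint 1 (V < W) on D(V)={2,3,4} D(W)={1,2,3,4,5}: W {1,2,3,4,5}->{3,4,5}
So after constraint 1: D(V) = {2,3,4}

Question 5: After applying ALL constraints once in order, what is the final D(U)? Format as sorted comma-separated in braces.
Answer: {4}

Derivation:
Constraint 1 (V < W) on D(V)={2,3,4} D(W)={1,2,3,4,5}: W {1,2,3,4,5}->{3,4,5}
Constraint 2 (V < W) on D(V)={2,3,4} D(W)={3,4,5}: no change
Constraint 3 (W < U) on D(W)={3,4,5} D(U)={1,3,4}: W {3,4,5}->{3}; U {1,3,4}->{4}
So after all 3 constraints: D(U) = {4}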